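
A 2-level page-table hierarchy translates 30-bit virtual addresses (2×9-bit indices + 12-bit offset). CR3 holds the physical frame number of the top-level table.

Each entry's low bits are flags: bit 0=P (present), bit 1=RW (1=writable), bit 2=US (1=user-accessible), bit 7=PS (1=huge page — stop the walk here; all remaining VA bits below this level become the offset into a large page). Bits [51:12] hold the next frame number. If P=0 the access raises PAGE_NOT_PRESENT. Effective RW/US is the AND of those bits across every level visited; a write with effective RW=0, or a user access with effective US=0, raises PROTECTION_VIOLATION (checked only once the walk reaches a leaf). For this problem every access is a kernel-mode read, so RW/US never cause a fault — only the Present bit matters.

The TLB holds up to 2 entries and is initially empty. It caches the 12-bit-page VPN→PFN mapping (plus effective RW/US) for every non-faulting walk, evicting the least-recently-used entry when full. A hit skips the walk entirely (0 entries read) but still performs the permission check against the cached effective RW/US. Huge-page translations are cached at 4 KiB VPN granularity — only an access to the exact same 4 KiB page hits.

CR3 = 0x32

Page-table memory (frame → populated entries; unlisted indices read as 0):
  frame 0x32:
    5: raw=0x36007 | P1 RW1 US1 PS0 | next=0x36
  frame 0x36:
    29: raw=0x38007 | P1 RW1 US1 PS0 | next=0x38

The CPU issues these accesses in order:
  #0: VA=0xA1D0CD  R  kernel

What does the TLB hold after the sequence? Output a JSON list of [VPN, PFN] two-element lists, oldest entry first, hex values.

Trace:
#0 VA=0xA1D0CD (r,kernel):
  lvl0: tbl 0x32, slot 5 ⇒ 0x36007 (P1/RW1/US1/PS0)
  lvl1: tbl 0x36, slot 29 ⇒ 0x38007 (P1/RW1/US1/PS0)
  ⇒ phys 0x380CD  [2 reads]

TLB: [["0xA1D", "0x38"]]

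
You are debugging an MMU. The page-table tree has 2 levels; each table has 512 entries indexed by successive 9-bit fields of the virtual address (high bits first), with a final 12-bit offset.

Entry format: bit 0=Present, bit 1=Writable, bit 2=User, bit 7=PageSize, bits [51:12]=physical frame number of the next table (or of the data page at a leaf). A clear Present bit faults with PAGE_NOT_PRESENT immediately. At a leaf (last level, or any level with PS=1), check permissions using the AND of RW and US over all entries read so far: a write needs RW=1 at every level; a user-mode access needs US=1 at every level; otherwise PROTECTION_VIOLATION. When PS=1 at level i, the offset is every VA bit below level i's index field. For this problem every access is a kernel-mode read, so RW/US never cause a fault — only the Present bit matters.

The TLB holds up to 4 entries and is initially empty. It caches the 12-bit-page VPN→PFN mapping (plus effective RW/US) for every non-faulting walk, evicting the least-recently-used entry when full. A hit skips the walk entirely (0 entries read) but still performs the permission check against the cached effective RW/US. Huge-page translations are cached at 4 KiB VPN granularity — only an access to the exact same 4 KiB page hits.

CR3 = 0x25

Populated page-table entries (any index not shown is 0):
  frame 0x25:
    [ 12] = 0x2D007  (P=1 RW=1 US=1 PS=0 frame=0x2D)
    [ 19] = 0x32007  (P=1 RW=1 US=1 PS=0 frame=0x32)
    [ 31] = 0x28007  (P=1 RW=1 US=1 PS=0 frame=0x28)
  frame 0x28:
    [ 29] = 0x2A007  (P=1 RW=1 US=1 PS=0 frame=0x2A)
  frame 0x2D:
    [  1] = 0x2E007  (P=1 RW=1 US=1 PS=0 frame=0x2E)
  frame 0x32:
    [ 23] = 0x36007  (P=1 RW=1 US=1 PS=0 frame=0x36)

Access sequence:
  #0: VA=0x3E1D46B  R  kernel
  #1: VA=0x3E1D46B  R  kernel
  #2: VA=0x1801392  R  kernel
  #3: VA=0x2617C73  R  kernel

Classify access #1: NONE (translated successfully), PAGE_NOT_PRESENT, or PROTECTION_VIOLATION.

Walk each access:
#0 VA=0x3E1D46B (r,kernel):
  [0] read 0x25 idx=31: raw=0x28007 flags P=1 W=1 U=1 S=0
  [1] read 0x28 idx=29: raw=0x2A007 flags P=1 W=1 U=1 S=0
  → PA=0x2A46B  (2 entries read)
#1 VA=0x3E1D46B (r,kernel):
  TLB hit vpn=0x3E1D → PA=0x2A46B
#2 VA=0x1801392 (r,kernel):
  [0] read 0x25 idx=12: raw=0x2D007 flags P=1 W=1 U=1 S=0
  [1] read 0x2D idx=1: raw=0x2E007 flags P=1 W=1 U=1 S=0
  → PA=0x2E392  (2 entries read)
#3 VA=0x2617C73 (r,kernel):
  [0] read 0x25 idx=19: raw=0x32007 flags P=1 W=1 U=1 S=0
  [1] read 0x32 idx=23: raw=0x36007 flags P=1 W=1 U=1 S=0
  → PA=0x36C73  (2 entries read)

Access #1 fault: NONE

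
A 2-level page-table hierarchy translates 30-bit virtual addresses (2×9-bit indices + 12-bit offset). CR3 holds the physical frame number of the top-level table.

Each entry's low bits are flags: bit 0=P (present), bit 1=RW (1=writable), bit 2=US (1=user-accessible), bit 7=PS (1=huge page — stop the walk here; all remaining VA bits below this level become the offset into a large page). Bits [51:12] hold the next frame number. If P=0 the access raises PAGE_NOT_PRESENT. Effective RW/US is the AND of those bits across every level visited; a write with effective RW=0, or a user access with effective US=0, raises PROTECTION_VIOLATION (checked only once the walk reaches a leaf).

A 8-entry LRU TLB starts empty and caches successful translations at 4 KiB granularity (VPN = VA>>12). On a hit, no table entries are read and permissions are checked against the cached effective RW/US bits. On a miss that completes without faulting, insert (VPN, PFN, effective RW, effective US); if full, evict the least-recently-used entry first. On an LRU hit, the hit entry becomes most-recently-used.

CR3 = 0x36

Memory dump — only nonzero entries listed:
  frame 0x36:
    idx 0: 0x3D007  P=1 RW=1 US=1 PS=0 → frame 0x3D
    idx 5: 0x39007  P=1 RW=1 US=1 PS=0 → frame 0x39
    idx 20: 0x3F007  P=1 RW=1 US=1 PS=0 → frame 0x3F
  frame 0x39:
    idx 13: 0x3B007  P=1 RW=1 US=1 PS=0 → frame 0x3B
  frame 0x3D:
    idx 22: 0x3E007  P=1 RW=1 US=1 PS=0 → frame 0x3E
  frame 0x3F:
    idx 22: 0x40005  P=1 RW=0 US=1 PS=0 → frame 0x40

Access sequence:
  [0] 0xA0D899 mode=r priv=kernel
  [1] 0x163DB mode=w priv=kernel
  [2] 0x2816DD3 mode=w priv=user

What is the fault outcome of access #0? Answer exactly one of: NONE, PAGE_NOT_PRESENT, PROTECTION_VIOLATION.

Walk each access:
#0 VA=0xA0D899 (r,kernel):
  L0: frame=0x36 idx=5 entry=0x39007 [P=1 RW=1 US=1 PS=0]
  L1: frame=0x39 idx=13 entry=0x3B007 [P=1 RW=1 US=1 PS=0]
  → PA=0x3B899  (2 entries read)
#1 VA=0x163DB (w,kernel):
  L0: frame=0x36 idx=0 entry=0x3D007 [P=1 RW=1 US=1 PS=0]
  L1: frame=0x3D idx=22 entry=0x3E007 [P=1 RW=1 US=1 PS=0]
  → PA=0x3E3DB  (2 entries read)
#2 VA=0x2816DD3 (w,user):
  L0: frame=0x36 idx=20 entry=0x3F007 [P=1 RW=1 US=1 PS=0]
  L1: frame=0x3F idx=22 entry=0x40005 [P=1 RW=0 US=1 PS=0]
  ✗ PROTECTION_VIOLATION  [2 reads]

Access #0 fault: NONE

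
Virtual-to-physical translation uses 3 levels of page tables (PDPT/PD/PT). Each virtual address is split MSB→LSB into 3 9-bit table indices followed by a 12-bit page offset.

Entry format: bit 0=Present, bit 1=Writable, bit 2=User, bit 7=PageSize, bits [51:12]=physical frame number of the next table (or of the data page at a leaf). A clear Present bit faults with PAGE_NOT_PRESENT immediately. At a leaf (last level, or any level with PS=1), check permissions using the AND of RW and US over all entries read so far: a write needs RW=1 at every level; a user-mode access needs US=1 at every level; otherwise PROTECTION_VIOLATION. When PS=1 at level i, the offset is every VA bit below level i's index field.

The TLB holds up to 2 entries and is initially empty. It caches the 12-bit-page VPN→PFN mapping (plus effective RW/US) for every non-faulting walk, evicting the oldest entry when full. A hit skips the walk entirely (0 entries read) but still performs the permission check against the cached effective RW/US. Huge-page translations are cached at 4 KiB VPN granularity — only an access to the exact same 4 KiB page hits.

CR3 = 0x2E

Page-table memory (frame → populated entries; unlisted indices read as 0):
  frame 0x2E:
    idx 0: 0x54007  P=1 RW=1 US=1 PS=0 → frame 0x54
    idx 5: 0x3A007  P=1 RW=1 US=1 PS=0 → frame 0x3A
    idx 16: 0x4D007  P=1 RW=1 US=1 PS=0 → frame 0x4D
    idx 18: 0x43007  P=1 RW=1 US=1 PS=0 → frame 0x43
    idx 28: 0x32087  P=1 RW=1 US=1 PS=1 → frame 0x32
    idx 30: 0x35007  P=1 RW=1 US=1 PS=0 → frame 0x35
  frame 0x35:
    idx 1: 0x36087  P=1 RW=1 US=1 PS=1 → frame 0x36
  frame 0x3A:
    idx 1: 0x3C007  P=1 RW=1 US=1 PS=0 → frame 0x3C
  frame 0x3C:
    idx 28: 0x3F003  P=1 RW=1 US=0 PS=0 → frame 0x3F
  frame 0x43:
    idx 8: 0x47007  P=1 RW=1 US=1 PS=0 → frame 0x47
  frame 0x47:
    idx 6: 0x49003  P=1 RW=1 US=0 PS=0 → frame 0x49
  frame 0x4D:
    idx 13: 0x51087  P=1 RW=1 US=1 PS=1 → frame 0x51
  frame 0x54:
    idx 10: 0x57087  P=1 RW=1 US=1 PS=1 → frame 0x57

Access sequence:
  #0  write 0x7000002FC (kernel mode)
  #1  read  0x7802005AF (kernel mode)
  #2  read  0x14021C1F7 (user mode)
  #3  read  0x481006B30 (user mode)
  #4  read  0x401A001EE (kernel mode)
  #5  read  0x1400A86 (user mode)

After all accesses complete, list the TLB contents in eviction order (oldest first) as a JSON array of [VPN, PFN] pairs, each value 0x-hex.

Walk each access:
#0 VA=0x7000002FC (w,kernel):
  lvl0: tbl 0x2E, slot 28 ⇒ 0x32087 (P1/RW1/US1/PS1)
  ⇒ phys 0x322FC (huge @L0)  [1 reads]
#1 VA=0x7802005AF (r,kernel):
  lvl0: tbl 0x2E, slot 30 ⇒ 0x35007 (P1/RW1/US1/PS0)
  lvl1: tbl 0x35, slot 1 ⇒ 0x36087 (P1/RW1/US1/PS1)
  ⇒ phys 0x365AF (huge @L1)  [2 reads]
#2 VA=0x14021C1F7 (r,user):
  lvl0: tbl 0x2E, slot 5 ⇒ 0x3A007 (P1/RW1/US1/PS0)
  lvl1: tbl 0x3A, slot 1 ⇒ 0x3C007 (P1/RW1/US1/PS0)
  lvl2: tbl 0x3C, slot 28 ⇒ 0x3F003 (P1/RW1/US0/PS0)
  ✗ PROTECTION_VIOLATION  [3 reads]
#3 VA=0x481006B30 (r,user):
  lvl0: tbl 0x2E, slot 18 ⇒ 0x43007 (P1/RW1/US1/PS0)
  lvl1: tbl 0x43, slot 8 ⇒ 0x47007 (P1/RW1/US1/PS0)
  lvl2: tbl 0x47, slot 6 ⇒ 0x49003 (P1/RW1/US0/PS0)
  ✗ PROTECTION_VIOLATION  [3 reads]
#4 VA=0x401A001EE (r,kernel):
  lvl0: tbl 0x2E, slot 16 ⇒ 0x4D007 (P1/RW1/US1/PS0)
  lvl1: tbl 0x4D, slot 13 ⇒ 0x51087 (P1/RW1/US1/PS1)
  ⇒ phys 0x511EE (huge @L1)  [2 reads]
#5 VA=0x1400A86 (r,user):
  lvl0: tbl 0x2E, slot 0 ⇒ 0x54007 (P1/RW1/US1/PS0)
  lvl1: tbl 0x54, slot 10 ⇒ 0x57087 (P1/RW1/US1/PS1)
  ⇒ phys 0x57A86 (huge @L1)  [2 reads]

TLB: [["0x401A00", "0x51"], ["0x1400", "0x57"]]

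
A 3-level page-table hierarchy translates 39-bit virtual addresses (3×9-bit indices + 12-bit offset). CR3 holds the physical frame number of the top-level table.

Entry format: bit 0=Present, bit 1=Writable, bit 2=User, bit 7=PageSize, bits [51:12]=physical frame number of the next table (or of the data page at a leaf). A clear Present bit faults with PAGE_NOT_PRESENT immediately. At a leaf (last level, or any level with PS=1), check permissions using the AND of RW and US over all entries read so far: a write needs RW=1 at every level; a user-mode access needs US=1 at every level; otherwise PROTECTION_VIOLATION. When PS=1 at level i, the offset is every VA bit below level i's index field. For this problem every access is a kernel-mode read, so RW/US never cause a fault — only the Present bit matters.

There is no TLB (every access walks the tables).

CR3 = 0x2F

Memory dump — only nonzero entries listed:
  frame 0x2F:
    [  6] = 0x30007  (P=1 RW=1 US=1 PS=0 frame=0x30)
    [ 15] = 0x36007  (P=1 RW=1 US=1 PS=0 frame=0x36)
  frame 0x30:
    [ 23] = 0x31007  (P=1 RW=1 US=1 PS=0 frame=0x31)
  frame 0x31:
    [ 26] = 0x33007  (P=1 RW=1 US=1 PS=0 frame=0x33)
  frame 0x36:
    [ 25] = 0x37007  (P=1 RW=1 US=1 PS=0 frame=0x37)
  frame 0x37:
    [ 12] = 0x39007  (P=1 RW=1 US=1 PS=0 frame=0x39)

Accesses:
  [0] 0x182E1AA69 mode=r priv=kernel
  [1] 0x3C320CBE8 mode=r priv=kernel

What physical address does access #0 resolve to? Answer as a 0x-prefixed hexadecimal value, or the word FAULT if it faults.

Per-access translation:
#0 VA=0x182E1AA69 (r,kernel):
  L0: frame=0x2F idx=6 entry=0x30007 [P=1 RW=1 US=1 PS=0]
  L1: frame=0x30 idx=23 entry=0x31007 [P=1 RW=1 US=1 PS=0]
  L2: frame=0x31 idx=26 entry=0x33007 [P=1 RW=1 US=1 PS=0]
  ⇒ phys 0x33A69  [3 reads]
#1 VA=0x3C320CBE8 (r,kernel):
  L0: frame=0x2F idx=15 entry=0x36007 [P=1 RW=1 US=1 PS=0]
  L1: frame=0x36 idx=25 entry=0x37007 [P=1 RW=1 US=1 PS=0]
  L2: frame=0x37 idx=12 entry=0x39007 [P=1 RW=1 US=1 PS=0]
  ⇒ phys 0x39BE8  [3 reads]

Access #0 PA: 0x33A69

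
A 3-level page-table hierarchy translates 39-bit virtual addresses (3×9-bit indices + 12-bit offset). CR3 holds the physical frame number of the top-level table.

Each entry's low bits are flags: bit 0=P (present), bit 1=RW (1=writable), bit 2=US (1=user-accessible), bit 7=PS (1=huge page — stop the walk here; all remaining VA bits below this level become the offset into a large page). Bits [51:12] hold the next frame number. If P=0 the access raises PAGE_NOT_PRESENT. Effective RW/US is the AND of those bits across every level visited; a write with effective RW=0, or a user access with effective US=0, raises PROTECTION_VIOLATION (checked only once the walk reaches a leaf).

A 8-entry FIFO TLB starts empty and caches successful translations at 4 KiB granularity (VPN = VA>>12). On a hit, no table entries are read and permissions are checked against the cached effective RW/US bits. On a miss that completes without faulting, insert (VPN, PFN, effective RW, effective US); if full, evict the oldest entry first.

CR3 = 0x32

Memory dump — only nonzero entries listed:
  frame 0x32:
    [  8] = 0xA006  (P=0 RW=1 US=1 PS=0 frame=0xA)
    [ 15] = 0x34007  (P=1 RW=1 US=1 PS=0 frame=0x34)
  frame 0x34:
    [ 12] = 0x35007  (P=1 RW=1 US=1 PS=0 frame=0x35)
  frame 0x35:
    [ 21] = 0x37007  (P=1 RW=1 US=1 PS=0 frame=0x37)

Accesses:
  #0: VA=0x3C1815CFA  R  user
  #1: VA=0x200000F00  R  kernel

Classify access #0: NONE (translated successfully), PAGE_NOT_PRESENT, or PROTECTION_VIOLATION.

Per-access translation:
#0 VA=0x3C1815CFA (r,user):
  [0] read 0x32 idx=15: raw=0x34007 flags P=1 W=1 U=1 S=0
  [1] read 0x34 idx=12: raw=0x35007 flags P=1 W=1 U=1 S=0
  [2] read 0x35 idx=21: raw=0x37007 flags P=1 W=1 U=1 S=0
  ⇒ phys 0x37CFA  [3 reads]
#1 VA=0x200000F00 (r,kernel):
  [0] read 0x32 idx=8: raw=0xA006 flags P=0 W=1 U=1 S=0
  → PAGE_NOT_PRESENT  (1 entries read)

Access #0 fault: NONE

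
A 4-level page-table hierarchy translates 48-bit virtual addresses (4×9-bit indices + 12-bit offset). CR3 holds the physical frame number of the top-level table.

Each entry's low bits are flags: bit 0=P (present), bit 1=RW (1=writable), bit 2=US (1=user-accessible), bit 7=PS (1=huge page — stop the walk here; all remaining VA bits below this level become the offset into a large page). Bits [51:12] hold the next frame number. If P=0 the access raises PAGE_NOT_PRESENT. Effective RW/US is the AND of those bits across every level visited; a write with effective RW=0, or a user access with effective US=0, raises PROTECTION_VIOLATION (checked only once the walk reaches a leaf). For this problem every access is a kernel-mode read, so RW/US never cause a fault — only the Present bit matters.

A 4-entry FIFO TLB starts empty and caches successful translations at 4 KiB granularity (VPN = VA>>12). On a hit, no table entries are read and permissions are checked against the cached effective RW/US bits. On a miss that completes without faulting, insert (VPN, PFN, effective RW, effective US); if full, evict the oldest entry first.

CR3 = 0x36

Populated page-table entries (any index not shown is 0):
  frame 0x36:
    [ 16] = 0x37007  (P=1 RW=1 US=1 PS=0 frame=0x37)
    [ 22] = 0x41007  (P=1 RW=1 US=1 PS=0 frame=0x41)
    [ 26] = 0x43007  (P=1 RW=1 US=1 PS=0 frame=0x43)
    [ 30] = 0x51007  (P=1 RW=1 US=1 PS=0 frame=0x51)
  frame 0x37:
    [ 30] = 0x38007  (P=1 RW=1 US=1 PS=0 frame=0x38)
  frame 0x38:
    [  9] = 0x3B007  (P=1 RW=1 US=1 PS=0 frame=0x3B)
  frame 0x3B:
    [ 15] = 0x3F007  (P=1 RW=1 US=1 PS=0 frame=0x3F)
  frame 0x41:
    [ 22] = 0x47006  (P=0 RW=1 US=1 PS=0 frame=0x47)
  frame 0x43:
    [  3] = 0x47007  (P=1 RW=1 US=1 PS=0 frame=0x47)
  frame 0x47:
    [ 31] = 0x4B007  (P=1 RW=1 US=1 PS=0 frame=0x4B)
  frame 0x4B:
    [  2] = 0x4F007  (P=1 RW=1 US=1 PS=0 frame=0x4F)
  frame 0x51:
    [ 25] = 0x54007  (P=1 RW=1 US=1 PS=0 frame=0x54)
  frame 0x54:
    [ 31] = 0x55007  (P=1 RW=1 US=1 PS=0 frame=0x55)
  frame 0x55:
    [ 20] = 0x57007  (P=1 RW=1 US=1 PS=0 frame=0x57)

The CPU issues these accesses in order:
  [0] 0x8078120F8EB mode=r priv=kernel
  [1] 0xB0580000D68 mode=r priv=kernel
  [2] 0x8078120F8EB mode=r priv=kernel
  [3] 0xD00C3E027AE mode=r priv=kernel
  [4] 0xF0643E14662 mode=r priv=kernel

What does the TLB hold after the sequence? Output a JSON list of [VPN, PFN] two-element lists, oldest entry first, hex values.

Trace:
#0 VA=0x8078120F8EB (r,kernel):
  L0: frame=0x36 idx=16 entry=0x37007 [P=1 RW=1 US=1 PS=0]
  L1: frame=0x37 idx=30 entry=0x38007 [P=1 RW=1 US=1 PS=0]
  L2: frame=0x38 idx=9 entry=0x3B007 [P=1 RW=1 US=1 PS=0]
  L3: frame=0x3B idx=15 entry=0x3F007 [P=1 RW=1 US=1 PS=0]
  ✓ 0x3F8EB  — 4 lookups
#1 VA=0xB0580000D68 (r,kernel):
  L0: frame=0x36 idx=22 entry=0x41007 [P=1 RW=1 US=1 PS=0]
  L1: frame=0x41 idx=22 entry=0x47006 [P=0 RW=1 US=1 PS=0]
  → PAGE_NOT_PRESENT  (2 entries read)
#2 VA=0x8078120F8EB (r,kernel):
  TLB hit vpn=0x8078120F → PA=0x3F8EB
#3 VA=0xD00C3E027AE (r,kernel):
  L0: frame=0x36 idx=26 entry=0x43007 [P=1 RW=1 US=1 PS=0]
  L1: frame=0x43 idx=3 entry=0x47007 [P=1 RW=1 US=1 PS=0]
  L2: frame=0x47 idx=31 entry=0x4B007 [P=1 RW=1 US=1 PS=0]
  L3: frame=0x4B idx=2 entry=0x4F007 [P=1 RW=1 US=1 PS=0]
  ✓ 0x4F7AE  — 4 lookups
#4 VA=0xF0643E14662 (r,kernel):
  L0: frame=0x36 idx=30 entry=0x51007 [P=1 RW=1 US=1 PS=0]
  L1: frame=0x51 idx=25 entry=0x54007 [P=1 RW=1 US=1 PS=0]
  L2: frame=0x54 idx=31 entry=0x55007 [P=1 RW=1 US=1 PS=0]
  L3: frame=0x55 idx=20 entry=0x57007 [P=1 RW=1 US=1 PS=0]
  ✓ 0x57662  — 4 lookups

TLB: [["0x8078120F", "0x3F"], ["0xD00C3E02", "0x4F"], ["0xF0643E14", "0x57"]]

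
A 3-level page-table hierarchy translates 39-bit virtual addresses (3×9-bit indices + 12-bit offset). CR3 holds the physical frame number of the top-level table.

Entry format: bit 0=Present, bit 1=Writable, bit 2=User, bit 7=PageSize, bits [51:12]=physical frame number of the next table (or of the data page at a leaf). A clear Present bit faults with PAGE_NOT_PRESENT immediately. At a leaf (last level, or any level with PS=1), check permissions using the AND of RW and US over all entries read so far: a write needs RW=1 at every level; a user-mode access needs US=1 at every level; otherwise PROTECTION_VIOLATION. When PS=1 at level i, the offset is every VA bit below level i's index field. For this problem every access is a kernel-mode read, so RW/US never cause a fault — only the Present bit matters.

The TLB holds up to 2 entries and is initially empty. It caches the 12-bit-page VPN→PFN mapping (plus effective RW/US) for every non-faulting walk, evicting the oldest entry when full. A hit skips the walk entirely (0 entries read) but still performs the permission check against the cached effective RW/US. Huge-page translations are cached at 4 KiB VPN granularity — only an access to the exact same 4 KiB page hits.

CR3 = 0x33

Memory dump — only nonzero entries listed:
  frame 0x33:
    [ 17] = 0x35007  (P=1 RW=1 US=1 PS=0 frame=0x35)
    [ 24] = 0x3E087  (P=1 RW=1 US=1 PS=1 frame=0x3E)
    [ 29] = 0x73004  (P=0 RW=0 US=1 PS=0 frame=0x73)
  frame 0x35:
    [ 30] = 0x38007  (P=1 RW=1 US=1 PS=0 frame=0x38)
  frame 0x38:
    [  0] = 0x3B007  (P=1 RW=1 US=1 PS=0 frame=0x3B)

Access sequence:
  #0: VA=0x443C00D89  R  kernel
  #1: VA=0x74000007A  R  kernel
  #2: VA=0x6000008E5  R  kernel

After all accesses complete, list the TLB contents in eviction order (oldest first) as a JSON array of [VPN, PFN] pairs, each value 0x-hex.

Per-access translation:
#0 VA=0x443C00D89 (r,kernel):
  L0: frame=0x33 idx=17 entry=0x35007 [P=1 RW=1 US=1 PS=0]
  L1: frame=0x35 idx=30 entry=0x38007 [P=1 RW=1 US=1 PS=0]
  L2: frame=0x38 idx=0 entry=0x3B007 [P=1 RW=1 US=1 PS=0]
  ✓ 0x3BD89  — 3 lookups
#1 VA=0x74000007A (r,kernel):
  L0: frame=0x33 idx=29 entry=0x73004 [P=0 RW=0 US=1 PS=0]
  ⇒ fault: PAGE_NOT_PRESENT  — 1 lookups
#2 VA=0x6000008E5 (r,kernel):
  L0: frame=0x33 idx=24 entry=0x3E087 [P=1 RW=1 US=1 PS=1]
  ✓ 0x3E8E5 (huge @L0)  — 1 lookups

TLB: [["0x443C00", "0x3B"], ["0x600000", "0x3E"]]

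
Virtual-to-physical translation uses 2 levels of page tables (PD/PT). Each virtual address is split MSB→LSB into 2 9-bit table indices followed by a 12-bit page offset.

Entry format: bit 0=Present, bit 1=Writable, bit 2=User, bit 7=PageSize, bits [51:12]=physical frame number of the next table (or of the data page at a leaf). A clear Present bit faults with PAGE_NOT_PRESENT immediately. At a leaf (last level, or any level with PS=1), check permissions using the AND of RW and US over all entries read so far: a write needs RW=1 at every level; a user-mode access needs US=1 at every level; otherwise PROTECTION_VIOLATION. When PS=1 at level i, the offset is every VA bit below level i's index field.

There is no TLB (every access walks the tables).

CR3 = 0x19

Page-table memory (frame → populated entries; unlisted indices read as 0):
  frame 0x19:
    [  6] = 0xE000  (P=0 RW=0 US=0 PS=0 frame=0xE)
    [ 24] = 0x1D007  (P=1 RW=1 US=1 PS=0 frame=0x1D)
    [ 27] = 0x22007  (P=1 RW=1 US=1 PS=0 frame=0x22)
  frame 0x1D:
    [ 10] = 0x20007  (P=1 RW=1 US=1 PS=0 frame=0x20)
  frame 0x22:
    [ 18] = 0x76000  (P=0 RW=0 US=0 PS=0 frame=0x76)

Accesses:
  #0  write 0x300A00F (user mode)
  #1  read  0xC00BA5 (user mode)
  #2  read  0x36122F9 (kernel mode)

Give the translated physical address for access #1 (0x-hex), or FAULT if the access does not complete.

Walk each access:
#0 VA=0x300A00F (w,user):
  L0: frame=0x19 idx=24 entry=0x1D007 [P=1 RW=1 US=1 PS=0]
  L1: frame=0x1D idx=10 entry=0x20007 [P=1 RW=1 US=1 PS=0]
  → PA=0x2000F  (2 entries read)
#1 VA=0xC00BA5 (r,user):
  L0: frame=0x19 idx=6 entry=0xE000 [P=0 RW=0 US=0 PS=0]
  → PAGE_NOT_PRESENT  (1 entries read)
#2 VA=0x36122F9 (r,kernel):
  L0: frame=0x19 idx=27 entry=0x22007 [P=1 RW=1 US=1 PS=0]
  L1: frame=0x22 idx=18 entry=0x76000 [P=0 RW=0 US=0 PS=0]
  → PAGE_NOT_PRESENT  (2 entries read)

Access #1 PA: FAULT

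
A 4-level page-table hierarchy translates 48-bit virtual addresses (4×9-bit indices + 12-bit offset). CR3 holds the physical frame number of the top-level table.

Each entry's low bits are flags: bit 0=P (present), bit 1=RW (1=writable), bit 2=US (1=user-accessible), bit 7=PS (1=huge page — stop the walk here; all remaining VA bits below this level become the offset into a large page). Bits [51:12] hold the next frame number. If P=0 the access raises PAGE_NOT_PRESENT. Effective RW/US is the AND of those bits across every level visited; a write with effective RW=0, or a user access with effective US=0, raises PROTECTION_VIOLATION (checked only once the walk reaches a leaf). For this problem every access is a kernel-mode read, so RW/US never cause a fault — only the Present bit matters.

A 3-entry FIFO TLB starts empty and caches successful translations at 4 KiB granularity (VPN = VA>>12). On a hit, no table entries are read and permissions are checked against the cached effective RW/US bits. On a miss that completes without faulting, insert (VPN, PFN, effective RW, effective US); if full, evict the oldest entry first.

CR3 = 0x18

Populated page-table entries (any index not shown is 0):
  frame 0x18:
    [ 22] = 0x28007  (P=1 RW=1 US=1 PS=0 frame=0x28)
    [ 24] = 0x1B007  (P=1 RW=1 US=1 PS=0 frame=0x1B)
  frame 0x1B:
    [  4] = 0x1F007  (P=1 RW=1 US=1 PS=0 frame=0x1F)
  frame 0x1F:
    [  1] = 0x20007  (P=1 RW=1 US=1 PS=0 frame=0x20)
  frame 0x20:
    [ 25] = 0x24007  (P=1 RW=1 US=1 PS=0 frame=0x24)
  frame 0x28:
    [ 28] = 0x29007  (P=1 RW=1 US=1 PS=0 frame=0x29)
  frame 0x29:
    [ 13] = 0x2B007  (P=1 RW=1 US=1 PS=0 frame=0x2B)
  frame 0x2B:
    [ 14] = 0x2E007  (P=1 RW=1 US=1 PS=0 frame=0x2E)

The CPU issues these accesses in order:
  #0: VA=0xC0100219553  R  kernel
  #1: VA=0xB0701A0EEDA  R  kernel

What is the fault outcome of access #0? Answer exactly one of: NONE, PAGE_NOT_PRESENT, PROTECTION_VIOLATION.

Walk each access:
#0 VA=0xC0100219553 (r,kernel):
  [0] read 0x18 idx=24: raw=0x1B007 flags P=1 W=1 U=1 S=0
  [1] read 0x1B idx=4: raw=0x1F007 flags P=1 W=1 U=1 S=0
  [2] read 0x1F idx=1: raw=0x20007 flags P=1 W=1 U=1 S=0
  [3] read 0x20 idx=25: raw=0x24007 flags P=1 W=1 U=1 S=0
  → PA=0x24553  (4 entries read)
#1 VA=0xB0701A0EEDA (r,kernel):
  [0] read 0x18 idx=22: raw=0x28007 flags P=1 W=1 U=1 S=0
  [1] read 0x28 idx=28: raw=0x29007 flags P=1 W=1 U=1 S=0
  [2] read 0x29 idx=13: raw=0x2B007 flags P=1 W=1 U=1 S=0
  [3] read 0x2B idx=14: raw=0x2E007 flags P=1 W=1 U=1 S=0
  → PA=0x2EEDA  (4 entries read)

Access #0 fault: NONE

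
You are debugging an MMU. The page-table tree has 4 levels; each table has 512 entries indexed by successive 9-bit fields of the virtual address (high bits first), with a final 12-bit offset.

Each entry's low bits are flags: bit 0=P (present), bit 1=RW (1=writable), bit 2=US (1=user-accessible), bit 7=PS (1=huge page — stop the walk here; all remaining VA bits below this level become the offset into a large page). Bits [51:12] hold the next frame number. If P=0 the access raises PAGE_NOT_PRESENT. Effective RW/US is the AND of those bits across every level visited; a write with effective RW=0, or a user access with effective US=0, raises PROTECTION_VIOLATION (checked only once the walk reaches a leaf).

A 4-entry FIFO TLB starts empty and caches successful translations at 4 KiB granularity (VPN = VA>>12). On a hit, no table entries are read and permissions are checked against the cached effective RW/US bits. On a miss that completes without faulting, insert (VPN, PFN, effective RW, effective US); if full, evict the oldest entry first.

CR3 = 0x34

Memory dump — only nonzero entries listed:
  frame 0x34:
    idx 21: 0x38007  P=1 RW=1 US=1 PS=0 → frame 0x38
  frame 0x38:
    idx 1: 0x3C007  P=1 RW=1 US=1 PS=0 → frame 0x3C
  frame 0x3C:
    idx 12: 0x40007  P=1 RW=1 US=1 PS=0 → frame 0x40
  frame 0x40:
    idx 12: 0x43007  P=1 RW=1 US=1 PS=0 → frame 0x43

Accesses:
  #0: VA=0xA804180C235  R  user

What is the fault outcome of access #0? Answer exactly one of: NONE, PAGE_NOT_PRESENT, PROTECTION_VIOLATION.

Per-access translation:
#0 VA=0xA804180C235 (r,user):
  [0] read 0x34 idx=21: raw=0x38007 flags P=1 W=1 U=1 S=0
  [1] read 0x38 idx=1: raw=0x3C007 flags P=1 W=1 U=1 S=0
  [2] read 0x3C idx=12: raw=0x40007 flags P=1 W=1 U=1 S=0
  [3] read 0x40 idx=12: raw=0x43007 flags P=1 W=1 U=1 S=0
  ⇒ phys 0x43235  [4 reads]

Access #0 fault: NONE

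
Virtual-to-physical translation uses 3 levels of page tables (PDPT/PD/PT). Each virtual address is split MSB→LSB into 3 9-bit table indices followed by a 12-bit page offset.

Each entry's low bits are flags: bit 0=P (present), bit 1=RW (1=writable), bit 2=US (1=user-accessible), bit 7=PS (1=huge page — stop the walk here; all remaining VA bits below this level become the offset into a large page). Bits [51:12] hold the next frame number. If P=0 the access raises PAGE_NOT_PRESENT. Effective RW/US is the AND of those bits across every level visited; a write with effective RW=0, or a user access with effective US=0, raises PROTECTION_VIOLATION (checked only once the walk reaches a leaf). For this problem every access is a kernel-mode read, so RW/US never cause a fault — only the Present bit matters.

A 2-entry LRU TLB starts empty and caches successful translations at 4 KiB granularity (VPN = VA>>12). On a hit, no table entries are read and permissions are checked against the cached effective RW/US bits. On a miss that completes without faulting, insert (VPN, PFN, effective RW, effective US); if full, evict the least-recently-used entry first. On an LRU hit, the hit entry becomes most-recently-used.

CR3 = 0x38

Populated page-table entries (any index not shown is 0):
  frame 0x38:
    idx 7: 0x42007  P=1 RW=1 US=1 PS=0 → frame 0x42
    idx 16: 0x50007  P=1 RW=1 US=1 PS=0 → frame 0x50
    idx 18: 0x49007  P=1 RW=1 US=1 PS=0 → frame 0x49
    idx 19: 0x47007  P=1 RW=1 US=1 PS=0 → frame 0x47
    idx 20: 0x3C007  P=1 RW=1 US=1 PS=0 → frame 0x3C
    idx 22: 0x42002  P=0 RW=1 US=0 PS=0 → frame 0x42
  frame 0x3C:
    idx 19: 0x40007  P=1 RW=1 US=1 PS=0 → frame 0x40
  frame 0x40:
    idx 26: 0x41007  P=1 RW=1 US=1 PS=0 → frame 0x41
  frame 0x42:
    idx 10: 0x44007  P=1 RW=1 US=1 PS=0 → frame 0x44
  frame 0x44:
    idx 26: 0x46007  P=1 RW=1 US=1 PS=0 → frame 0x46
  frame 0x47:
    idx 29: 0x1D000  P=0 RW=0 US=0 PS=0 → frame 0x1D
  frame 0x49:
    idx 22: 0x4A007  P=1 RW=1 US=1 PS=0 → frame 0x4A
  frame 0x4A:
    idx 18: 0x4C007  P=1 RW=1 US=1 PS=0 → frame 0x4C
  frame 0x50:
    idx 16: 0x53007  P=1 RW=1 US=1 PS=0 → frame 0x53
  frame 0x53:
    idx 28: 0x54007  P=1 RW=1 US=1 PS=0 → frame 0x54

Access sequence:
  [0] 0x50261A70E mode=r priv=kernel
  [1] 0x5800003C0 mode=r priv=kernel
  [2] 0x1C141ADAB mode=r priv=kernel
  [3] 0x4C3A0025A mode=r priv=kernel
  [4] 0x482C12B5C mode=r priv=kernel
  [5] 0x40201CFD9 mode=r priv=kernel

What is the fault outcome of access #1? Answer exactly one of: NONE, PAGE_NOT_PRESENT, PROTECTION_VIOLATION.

Walk each access:
#0 VA=0x50261A70E (r,kernel):
  L0: frame=0x38 idx=20 entry=0x3C007 [P=1 RW=1 US=1 PS=0]
  L1: frame=0x3C idx=19 entry=0x40007 [P=1 RW=1 US=1 PS=0]
  L2: frame=0x40 idx=26 entry=0x41007 [P=1 RW=1 US=1 PS=0]
  ✓ 0x4170E  — 3 lookups
#1 VA=0x5800003C0 (r,kernel):
  L0: frame=0x38 idx=22 entry=0x42002 [P=0 RW=1 US=0 PS=0]
  ⇒ fault: PAGE_NOT_PRESENT  — 1 lookups
#2 VA=0x1C141ADAB (r,kernel):
  L0: frame=0x38 idx=7 entry=0x42007 [P=1 RW=1 US=1 PS=0]
  L1: frame=0x42 idx=10 entry=0x44007 [P=1 RW=1 US=1 PS=0]
  L2: frame=0x44 idx=26 entry=0x46007 [P=1 RW=1 US=1 PS=0]
  ✓ 0x46DAB  — 3 lookups
#3 VA=0x4C3A0025A (r,kernel):
  L0: frame=0x38 idx=19 entry=0x47007 [P=1 RW=1 US=1 PS=0]
  L1: frame=0x47 idx=29 entry=0x1D000 [P=0 RW=0 US=0 PS=0]
  ⇒ fault: PAGE_NOT_PRESENT  — 2 lookups
#4 VA=0x482C12B5C (r,kernel):
  L0: frame=0x38 idx=18 entry=0x49007 [P=1 RW=1 US=1 PS=0]
  L1: frame=0x49 idx=22 entry=0x4A007 [P=1 RW=1 US=1 PS=0]
  L2: frame=0x4A idx=18 entry=0x4C007 [P=1 RW=1 US=1 PS=0]
  ✓ 0x4CB5C  — 3 lookups
#5 VA=0x40201CFD9 (r,kernel):
  L0: frame=0x38 idx=16 entry=0x50007 [P=1 RW=1 US=1 PS=0]
  L1: frame=0x50 idx=16 entry=0x53007 [P=1 RW=1 US=1 PS=0]
  L2: frame=0x53 idx=28 entry=0x54007 [P=1 RW=1 US=1 PS=0]
  ✓ 0x54FD9  — 3 lookups

Access #1 fault: PAGE_NOT_PRESENT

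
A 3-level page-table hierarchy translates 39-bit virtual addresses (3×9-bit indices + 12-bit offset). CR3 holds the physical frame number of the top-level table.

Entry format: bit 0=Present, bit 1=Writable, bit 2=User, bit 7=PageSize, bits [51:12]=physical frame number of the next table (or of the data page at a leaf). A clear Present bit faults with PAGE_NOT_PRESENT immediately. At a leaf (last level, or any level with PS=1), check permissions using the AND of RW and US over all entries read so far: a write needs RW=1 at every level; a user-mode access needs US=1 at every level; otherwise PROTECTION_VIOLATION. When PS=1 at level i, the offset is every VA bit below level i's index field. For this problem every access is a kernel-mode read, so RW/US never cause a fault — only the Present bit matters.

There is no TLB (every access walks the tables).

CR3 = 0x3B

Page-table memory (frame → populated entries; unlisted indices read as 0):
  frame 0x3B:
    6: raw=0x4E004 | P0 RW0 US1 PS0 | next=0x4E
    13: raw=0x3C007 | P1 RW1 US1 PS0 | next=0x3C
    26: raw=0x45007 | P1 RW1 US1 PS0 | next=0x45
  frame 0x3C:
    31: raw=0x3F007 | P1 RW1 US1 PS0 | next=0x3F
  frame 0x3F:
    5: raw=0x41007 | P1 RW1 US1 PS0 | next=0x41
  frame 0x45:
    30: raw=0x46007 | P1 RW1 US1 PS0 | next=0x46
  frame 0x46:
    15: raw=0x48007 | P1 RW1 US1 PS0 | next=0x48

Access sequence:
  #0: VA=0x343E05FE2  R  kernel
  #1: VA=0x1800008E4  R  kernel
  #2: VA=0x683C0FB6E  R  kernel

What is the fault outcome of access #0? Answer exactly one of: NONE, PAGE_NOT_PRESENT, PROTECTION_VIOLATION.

Per-access translation:
#0 VA=0x343E05FE2 (r,kernel):
  [0] read 0x3B idx=13: raw=0x3C007 flags P=1 W=1 U=1 S=0
  [1] read 0x3C idx=31: raw=0x3F007 flags P=1 W=1 U=1 S=0
  [2] read 0x3F idx=5: raw=0x41007 flags P=1 W=1 U=1 S=0
  → PA=0x41FE2  (3 entries read)
#1 VA=0x1800008E4 (r,kernel):
  [0] read 0x3B idx=6: raw=0x4E004 flags P=0 W=0 U=1 S=0
  ⇒ fault: PAGE_NOT_PRESENT  — 1 lookups
#2 VA=0x683C0FB6E (r,kernel):
  [0] read 0x3B idx=26: raw=0x45007 flags P=1 W=1 U=1 S=0
  [1] read 0x45 idx=30: raw=0x46007 flags P=1 W=1 U=1 S=0
  [2] read 0x46 idx=15: raw=0x48007 flags P=1 W=1 U=1 S=0
  → PA=0x48B6E  (3 entries read)

Access #0 fault: NONE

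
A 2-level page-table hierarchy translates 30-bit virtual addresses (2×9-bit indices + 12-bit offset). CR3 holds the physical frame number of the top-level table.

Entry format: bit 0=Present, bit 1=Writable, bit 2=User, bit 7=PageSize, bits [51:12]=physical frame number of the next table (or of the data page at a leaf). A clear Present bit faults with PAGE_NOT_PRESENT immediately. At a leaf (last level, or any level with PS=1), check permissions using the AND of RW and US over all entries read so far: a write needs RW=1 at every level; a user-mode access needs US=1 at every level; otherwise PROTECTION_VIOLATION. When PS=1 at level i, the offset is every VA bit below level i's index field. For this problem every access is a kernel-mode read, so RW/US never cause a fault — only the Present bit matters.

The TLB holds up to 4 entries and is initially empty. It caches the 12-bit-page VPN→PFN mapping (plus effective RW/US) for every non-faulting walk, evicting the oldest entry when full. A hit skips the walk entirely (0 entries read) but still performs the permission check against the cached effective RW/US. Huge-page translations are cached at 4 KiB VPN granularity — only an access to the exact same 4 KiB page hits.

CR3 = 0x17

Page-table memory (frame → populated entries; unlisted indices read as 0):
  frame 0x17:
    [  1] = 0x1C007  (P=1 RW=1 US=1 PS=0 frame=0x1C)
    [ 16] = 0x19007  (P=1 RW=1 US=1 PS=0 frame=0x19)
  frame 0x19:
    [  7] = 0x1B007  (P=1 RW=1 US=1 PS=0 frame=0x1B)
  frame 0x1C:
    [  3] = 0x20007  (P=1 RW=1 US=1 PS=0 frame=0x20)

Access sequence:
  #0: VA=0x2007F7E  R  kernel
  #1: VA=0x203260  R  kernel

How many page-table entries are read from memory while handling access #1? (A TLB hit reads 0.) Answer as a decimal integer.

Walk each access:
#0 VA=0x2007F7E (r,kernel):
  lvl0: tbl 0x17, slot 16 ⇒ 0x19007 (P1/RW1/US1/PS0)
  lvl1: tbl 0x19, slot 7 ⇒ 0x1B007 (P1/RW1/US1/PS0)
  ⇒ phys 0x1BF7E  [2 reads]
#1 VA=0x203260 (r,kernel):
  lvl0: tbl 0x17, slot 1 ⇒ 0x1C007 (P1/RW1/US1/PS0)
  lvl1: tbl 0x1C, slot 3 ⇒ 0x20007 (P1/RW1/US1/PS0)
  ⇒ phys 0x20260  [2 reads]

Entries read for #1: 2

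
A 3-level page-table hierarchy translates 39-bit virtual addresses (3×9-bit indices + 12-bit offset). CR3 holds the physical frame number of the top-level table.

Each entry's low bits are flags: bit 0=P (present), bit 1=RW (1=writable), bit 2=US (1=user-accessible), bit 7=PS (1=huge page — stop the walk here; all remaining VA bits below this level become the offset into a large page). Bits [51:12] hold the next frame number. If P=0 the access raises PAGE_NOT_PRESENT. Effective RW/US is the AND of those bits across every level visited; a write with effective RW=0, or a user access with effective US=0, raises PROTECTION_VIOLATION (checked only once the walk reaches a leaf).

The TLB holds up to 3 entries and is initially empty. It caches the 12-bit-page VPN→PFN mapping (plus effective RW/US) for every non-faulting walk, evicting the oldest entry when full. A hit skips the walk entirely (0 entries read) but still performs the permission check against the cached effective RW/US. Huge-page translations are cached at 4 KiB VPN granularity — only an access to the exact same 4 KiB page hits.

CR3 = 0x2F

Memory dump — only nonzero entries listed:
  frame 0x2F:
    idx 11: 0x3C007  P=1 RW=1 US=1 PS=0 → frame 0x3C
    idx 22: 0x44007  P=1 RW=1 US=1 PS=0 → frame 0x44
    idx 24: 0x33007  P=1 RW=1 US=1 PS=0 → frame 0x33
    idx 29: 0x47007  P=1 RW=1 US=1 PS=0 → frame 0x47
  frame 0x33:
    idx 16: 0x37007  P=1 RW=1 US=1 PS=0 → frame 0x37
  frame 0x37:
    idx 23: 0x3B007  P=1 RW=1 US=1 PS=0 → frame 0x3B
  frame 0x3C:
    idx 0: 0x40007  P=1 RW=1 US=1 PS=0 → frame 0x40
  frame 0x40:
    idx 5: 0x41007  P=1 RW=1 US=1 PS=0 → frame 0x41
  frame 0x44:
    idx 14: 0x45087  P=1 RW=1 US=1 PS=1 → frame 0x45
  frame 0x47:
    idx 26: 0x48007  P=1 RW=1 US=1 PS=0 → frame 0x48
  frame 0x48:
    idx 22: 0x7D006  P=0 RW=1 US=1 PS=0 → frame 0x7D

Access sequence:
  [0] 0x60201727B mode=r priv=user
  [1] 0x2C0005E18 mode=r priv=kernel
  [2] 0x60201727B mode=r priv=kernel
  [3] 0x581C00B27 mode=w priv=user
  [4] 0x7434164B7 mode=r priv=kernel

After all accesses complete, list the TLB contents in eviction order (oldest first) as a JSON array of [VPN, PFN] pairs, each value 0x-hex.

Per-access translation:
#0 VA=0x60201727B (r,user):
  [0] read 0x2F idx=24: raw=0x33007 flags P=1 W=1 U=1 S=0
  [1] read 0x33 idx=16: raw=0x37007 flags P=1 W=1 U=1 S=0
  [2] read 0x37 idx=23: raw=0x3B007 flags P=1 W=1 U=1 S=0
  ⇒ phys 0x3B27B  [3 reads]
#1 VA=0x2C0005E18 (r,kernel):
  [0] read 0x2F idx=11: raw=0x3C007 flags P=1 W=1 U=1 S=0
  [1] read 0x3C idx=0: raw=0x40007 flags P=1 W=1 U=1 S=0
  [2] read 0x40 idx=5: raw=0x41007 flags P=1 W=1 U=1 S=0
  ⇒ phys 0x41E18  [3 reads]
#2 VA=0x60201727B (r,kernel):
  TLB hit vpn=0x602017 → PA=0x3B27B
#3 VA=0x581C00B27 (w,user):
  [0] read 0x2F idx=22: raw=0x44007 flags P=1 W=1 U=1 S=0
  [1] read 0x44 idx=14: raw=0x45087 flags P=1 W=1 U=1 S=1
  ⇒ phys 0x45B27 (huge @L1)  [2 reads]
#4 VA=0x7434164B7 (r,kernel):
  [0] read 0x2F idx=29: raw=0x47007 flags P=1 W=1 U=1 S=0
  [1] read 0x47 idx=26: raw=0x48007 flags P=1 W=1 U=1 S=0
  [2] read 0x48 idx=22: raw=0x7D006 flags P=0 W=1 U=1 S=0
  ⇒ fault: PAGE_NOT_PRESENT  — 3 lookups

TLB: [["0x602017", "0x3B"], ["0x2C0005", "0x41"], ["0x581C00", "0x45"]]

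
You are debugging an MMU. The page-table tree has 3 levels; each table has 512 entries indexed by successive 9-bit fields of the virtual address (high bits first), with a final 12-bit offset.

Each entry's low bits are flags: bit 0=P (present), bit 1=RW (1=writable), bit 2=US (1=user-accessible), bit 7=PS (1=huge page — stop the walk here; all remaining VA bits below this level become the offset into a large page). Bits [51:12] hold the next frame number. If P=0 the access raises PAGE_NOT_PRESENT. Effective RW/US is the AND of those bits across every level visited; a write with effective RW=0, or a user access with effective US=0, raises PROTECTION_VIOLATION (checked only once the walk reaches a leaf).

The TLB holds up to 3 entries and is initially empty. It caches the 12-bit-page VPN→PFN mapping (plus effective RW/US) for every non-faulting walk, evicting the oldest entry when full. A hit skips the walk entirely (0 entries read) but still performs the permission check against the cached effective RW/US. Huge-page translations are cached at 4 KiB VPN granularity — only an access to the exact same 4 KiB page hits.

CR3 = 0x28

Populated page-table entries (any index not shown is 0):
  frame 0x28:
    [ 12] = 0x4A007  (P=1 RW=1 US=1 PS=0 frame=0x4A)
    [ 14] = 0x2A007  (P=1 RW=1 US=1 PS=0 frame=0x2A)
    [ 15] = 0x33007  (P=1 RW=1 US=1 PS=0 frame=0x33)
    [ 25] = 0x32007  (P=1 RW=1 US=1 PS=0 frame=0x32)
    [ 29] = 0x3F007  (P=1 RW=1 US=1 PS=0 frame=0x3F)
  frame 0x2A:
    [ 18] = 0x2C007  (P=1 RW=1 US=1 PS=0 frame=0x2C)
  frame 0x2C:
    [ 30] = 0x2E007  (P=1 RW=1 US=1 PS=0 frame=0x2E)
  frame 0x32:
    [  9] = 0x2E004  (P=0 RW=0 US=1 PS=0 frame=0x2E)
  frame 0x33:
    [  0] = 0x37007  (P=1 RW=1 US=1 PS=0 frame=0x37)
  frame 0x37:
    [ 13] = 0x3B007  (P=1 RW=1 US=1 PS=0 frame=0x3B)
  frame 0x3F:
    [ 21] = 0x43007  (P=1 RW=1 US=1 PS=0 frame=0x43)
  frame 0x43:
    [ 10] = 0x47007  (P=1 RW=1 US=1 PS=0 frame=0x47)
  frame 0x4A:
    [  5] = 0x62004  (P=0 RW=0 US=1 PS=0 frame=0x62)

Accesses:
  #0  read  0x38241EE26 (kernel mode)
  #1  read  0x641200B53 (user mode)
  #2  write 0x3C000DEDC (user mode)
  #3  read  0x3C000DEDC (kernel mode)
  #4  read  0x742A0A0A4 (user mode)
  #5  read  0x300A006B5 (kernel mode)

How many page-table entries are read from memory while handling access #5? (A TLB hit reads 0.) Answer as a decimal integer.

Trace:
#0 VA=0x38241EE26 (r,kernel):
  [0] read 0x28 idx=14: raw=0x2A007 flags P=1 W=1 U=1 S=0
  [1] read 0x2A idx=18: raw=0x2C007 flags P=1 W=1 U=1 S=0
  [2] read 0x2C idx=30: raw=0x2E007 flags P=1 W=1 U=1 S=0
  → PA=0x2EE26  (3 entries read)
#1 VA=0x641200B53 (r,user):
  [0] read 0x28 idx=25: raw=0x32007 flags P=1 W=1 U=1 S=0
  [1] read 0x32 idx=9: raw=0x2E004 flags P=0 W=0 U=1 S=0
  → PAGE_NOT_PRESENT  (2 entries read)
#2 VA=0x3C000DEDC (w,user):
  [0] read 0x28 idx=15: raw=0x33007 flags P=1 W=1 U=1 S=0
  [1] read 0x33 idx=0: raw=0x37007 flags P=1 W=1 U=1 S=0
  [2] read 0x37 idx=13: raw=0x3B007 flags P=1 W=1 U=1 S=0
  → PA=0x3BEDC  (3 entries read)
#3 VA=0x3C000DEDC (r,kernel):
  TLB hit vpn=0x3C000D → PA=0x3BEDC
#4 VA=0x742A0A0A4 (r,user):
  [0] read 0x28 idx=29: raw=0x3F007 flags P=1 W=1 U=1 S=0
  [1] read 0x3F idx=21: raw=0x43007 flags P=1 W=1 U=1 S=0
  [2] read 0x43 idx=10: raw=0x47007 flags P=1 W=1 U=1 S=0
  → PA=0x470A4  (3 entries read)
#5 VA=0x300A006B5 (r,kernel):
  [0] read 0x28 idx=12: raw=0x4A007 flags P=1 W=1 U=1 S=0
  [1] read 0x4A idx=5: raw=0x62004 flags P=0 W=0 U=1 S=0
  → PAGE_NOT_PRESENT  (2 entries read)

Entries read for #5: 2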